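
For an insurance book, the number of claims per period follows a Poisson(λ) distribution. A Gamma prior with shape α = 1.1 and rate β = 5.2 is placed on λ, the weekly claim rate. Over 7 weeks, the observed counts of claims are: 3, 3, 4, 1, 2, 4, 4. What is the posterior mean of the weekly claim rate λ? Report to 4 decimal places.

1.8115

With a Gamma(shape α, rate β) prior, the Poisson likelihood is conjugate: the posterior is Gamma(α + ΣXᵢ, β + n).
Sum of counts S = 21 over n = 7 weeks.
Posterior: Gamma(α+S, β+n) = Gamma(1.1+21, 5.2+7) = Gamma(22.1, 12.2).
Posterior mean = α/β = 22.1/12.2 = 1.8115.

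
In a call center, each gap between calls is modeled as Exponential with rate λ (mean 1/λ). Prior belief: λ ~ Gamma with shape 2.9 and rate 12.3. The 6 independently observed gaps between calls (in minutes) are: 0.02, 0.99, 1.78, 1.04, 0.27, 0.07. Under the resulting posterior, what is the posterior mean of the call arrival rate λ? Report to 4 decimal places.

0.5404

With a Gamma(shape α, rate β) prior on the exponential rate λ, the posterior after n observations with total T = Σxᵢ is Gamma(α+n, β+T).
Sum of observations T = 4.17 minutes; n = 6.
Posterior: Gamma(2.9+6, 12.3+4.17) = Gamma(8.9, 16.47).
Posterior mean of λ = α/β = 8.9/16.47 = 0.5404.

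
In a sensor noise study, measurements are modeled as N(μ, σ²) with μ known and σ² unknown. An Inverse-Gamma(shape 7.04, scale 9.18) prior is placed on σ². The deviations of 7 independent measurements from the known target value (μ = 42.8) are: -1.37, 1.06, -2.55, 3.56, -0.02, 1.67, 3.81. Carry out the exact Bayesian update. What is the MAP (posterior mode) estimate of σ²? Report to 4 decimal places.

With known mean μ and an Inverse-Gamma(α, β) prior on σ², the Normal likelihood is conjugate: posterior is Inv-Gamma(α + n/2, β + Σ(xᵢ−μ)²/2).
Σ(xᵢ−μ)² = (-1.37)² + (1.06)² + (-2.55)² + (3.56)² + (-0.02)² + (1.67)² + (3.81)² = 39.4820.
Posterior: Inv-Gamma(7.04 + 7/2, 9.18 + 39.4820/2) = Inv-Gamma(10.54, 28.92100).
Mode = β/(α+1) = 28.92100/11.54 = 2.5062.

2.5062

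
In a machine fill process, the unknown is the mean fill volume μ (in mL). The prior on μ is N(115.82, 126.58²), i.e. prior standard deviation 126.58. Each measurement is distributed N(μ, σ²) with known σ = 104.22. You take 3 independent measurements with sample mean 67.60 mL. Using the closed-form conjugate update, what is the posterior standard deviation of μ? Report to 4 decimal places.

54.3439

For Normal data with known variance σ², a Normal(μ₀, σ₀²) prior on μ is conjugate. Posterior precision = 1/σ₀² + n/σ²; posterior mean is the precision-weighted average of μ₀ and x̄.
σ₀² = 126.58² = 16022.4964, σ² = 104.22² = 10861.8084; σ² + n·σ₀² = 10861.8084 + 3·16022.4964 = 58929.2976.
Posterior precision = 1/σ₀² + n/σ² = 1/16022.4964 + 3/10861.8084 = (σ² + n·σ₀²)/(σ₀²σ²) = 58929.2976/(16022.4964·10861.8084); posterior variance σₙ² = σ₀²σ²/(σ² + n·σ₀²) = 16022.4964·10861.8084/58929.2976 = 2953.255733.
Posterior SD = √σₙ² = √(16022.4964·10861.8084/58929.2976) = 54.3439.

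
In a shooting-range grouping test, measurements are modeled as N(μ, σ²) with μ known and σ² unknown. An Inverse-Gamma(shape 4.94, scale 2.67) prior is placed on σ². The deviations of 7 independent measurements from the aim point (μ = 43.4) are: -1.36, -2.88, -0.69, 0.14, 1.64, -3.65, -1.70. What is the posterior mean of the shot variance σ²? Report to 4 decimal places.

2.3442

With known mean μ and an Inverse-Gamma(α, β) prior on σ², the Normal likelihood is conjugate: posterior is Inv-Gamma(α + n/2, β + Σ(xᵢ−μ)²/2).
Σ(xᵢ−μ)² = (-1.36)² + (-2.88)² + (-0.69)² + (0.14)² + (1.64)² + (-3.65)² + (-1.70)² = 29.5418.
Posterior: Inv-Gamma(4.94 + 7/2, 2.67 + 29.5418/2) = Inv-Gamma(8.44, 17.44090).
E[σ²|data] = β/(α−1) = 17.44090/7.44 = 2.3442.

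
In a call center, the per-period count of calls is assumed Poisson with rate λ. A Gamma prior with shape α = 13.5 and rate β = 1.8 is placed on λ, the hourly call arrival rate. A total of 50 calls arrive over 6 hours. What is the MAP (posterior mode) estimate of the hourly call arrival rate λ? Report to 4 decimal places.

8.0128

With a Gamma(shape α, rate β) prior, the Poisson likelihood is conjugate: the posterior is Gamma(α + ΣXᵢ, β + n).
Posterior: Gamma(α+S, β+n) = Gamma(13.5+50, 1.8+6) = Gamma(63.5, 7.8).
Mode of Gamma(α,β) for α≥1 is (α−1)/β = 62.5/7.8 = 8.0128.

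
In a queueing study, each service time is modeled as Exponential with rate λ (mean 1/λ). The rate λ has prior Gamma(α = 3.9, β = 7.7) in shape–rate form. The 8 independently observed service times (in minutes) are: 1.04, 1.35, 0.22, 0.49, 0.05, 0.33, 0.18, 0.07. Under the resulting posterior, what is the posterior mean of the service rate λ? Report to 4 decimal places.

With a Gamma(shape α, rate β) prior on the exponential rate λ, the posterior after n observations with total T = Σxᵢ is Gamma(α+n, β+T).
Sum of observations T = 3.73 minutes; n = 8.
Posterior: Gamma(3.9+8, 7.7+3.73) = Gamma(11.9, 11.43).
Posterior mean of λ = α/β = 11.9/11.43 = 1.0411.

1.0411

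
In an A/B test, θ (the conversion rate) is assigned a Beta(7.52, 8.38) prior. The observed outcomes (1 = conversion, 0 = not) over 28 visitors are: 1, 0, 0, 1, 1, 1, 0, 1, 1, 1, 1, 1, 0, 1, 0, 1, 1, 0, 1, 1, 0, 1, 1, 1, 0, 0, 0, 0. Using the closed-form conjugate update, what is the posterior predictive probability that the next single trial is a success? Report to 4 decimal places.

0.5585

The Beta prior is conjugate to a Binomial/Bernoulli likelihood; the update adds successes to α and failures to β.
Posterior: Beta(α+k, β+n−k) = Beta(7.52+17, 8.38+11) = Beta(24.52, 19.38).
For a single future Bernoulli trial, P(success | data) = α/(α+β) = 0.5585.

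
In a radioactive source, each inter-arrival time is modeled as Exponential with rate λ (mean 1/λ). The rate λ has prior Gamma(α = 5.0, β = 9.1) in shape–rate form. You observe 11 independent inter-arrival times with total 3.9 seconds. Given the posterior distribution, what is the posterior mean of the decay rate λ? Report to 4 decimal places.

With a Gamma(shape α, rate β) prior on the exponential rate λ, the posterior after n observations with total T = Σxᵢ is Gamma(α+n, β+T).
Posterior: Gamma(5.0+11, 9.1+3.9) = Gamma(16.0, 13.0).
Posterior mean of λ = α/β = 16.0/13.0 = 1.2308.

1.2308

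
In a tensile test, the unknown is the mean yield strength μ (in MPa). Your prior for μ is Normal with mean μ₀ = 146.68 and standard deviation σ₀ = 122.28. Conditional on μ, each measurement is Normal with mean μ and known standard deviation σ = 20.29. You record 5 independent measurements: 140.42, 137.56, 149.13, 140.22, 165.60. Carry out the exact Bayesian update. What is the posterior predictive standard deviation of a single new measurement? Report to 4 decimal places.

22.2164

For Normal data with known variance σ², a Normal(μ₀, σ₀²) prior on μ is conjugate. Posterior precision = 1/σ₀² + n/σ²; posterior mean is the precision-weighted average of μ₀ and x̄.
σ₀² = 122.28² = 14952.3984, σ² = 20.29² = 411.6841; σ² + n·σ₀² = 411.6841 + 5·14952.3984 = 75173.6761.
Posterior precision = 1/σ₀² + n/σ² = 1/14952.3984 + 5/411.6841 = (σ² + n·σ₀²)/(σ₀²σ²) = 75173.6761/(14952.3984·411.6841); posterior variance σₙ² = σ₀²σ²/(σ² + n·σ₀²) = 14952.3984·411.6841/75173.6761 = 81.885907.
Predictive variance for one new observation = σₙ² + σ² = 14952.3984·411.6841/75173.6761 + 411.6841 = σ²·(σ₀² + 75173.6761)/75173.6761 = 411.6841·90126.0745/75173.6761 = 493.570007; SD = √(411.6841·90126.0745/75173.6761) = 22.2164.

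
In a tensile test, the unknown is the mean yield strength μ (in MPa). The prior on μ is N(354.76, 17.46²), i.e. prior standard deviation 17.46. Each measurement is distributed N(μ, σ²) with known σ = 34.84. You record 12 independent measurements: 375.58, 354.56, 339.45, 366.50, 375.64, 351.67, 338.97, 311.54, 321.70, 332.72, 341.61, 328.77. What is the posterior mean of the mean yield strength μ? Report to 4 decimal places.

For Normal data with known variance σ², a Normal(μ₀, σ₀²) prior on μ is conjugate. Posterior precision = 1/σ₀² + n/σ²; posterior mean is the precision-weighted average of μ₀ and x̄.
Σxᵢ = 375.58 + 354.56 + 339.45 + 366.50 + 375.64 + 351.67 + 338.97 + 311.54 + 321.70 + 332.72 + 341.61 + 328.77 = 4138.71, so n·x̄ = 4138.71.
σ₀² = 17.46² = 304.8516, σ² = 34.84² = 1213.8256; σ² + n·σ₀² = 1213.8256 + 12·304.8516 = 4872.0448.
Posterior mean = (μ₀/σ₀² + n·x̄/σ²)/(1/σ₀² + n/σ²) = (σ²·μ₀ + σ₀²·n·x̄)/(σ² + n·σ₀²) = (1213.8256·354.76 + 304.8516·4138.71)/4872.0448 = 1692309.135292/4872.0448 = 347.3509.

347.3509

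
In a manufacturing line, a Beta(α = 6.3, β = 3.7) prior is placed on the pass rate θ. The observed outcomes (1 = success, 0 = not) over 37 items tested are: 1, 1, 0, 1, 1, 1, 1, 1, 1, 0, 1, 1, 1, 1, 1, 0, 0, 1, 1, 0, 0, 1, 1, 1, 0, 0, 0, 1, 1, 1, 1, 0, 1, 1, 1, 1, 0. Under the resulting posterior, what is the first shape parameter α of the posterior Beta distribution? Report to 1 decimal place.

32.3

The Beta prior is conjugate to a Binomial/Bernoulli likelihood; the update adds successes to α and failures to β.
Posterior: Beta(α+k, β+n−k) = Beta(6.3+26, 3.7+11) = Beta(32.3, 14.7).
Posterior α = 32.3.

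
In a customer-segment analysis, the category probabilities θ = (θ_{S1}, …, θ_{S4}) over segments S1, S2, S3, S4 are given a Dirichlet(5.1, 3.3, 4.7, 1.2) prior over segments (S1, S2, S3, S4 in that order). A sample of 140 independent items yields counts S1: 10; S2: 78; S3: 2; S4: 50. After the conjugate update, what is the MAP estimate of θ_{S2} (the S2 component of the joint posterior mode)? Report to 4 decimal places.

The Dirichlet prior is conjugate to the Multinomial likelihood: each posterior αⱼ = prior αⱼ + observed count nⱼ.
Posterior concentration: (15.1, 81.3, 6.7, 51.2), total = 154.3.
Joint mode component: (α_{S2}−1)/(Σα−K) = 80.3/150.3 = 0.5343.

0.5343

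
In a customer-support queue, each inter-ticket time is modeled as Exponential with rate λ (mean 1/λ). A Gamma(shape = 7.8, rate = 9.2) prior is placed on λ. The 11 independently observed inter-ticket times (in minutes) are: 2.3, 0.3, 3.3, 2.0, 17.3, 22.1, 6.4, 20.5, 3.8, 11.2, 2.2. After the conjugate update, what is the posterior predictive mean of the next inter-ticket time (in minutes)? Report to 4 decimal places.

With a Gamma(shape α, rate β) prior on the exponential rate λ, the posterior after n observations with total T = Σxᵢ is Gamma(α+n, β+T).
Sum of observations T = 91.4 minutes; n = 11.
Posterior: Gamma(7.8+11, 9.2+91.4) = Gamma(18.8, 100.6).
The predictive distribution for the next observation is Lomax; its mean is β/(α−1) = 100.6/17.8 = 5.6517.

5.6517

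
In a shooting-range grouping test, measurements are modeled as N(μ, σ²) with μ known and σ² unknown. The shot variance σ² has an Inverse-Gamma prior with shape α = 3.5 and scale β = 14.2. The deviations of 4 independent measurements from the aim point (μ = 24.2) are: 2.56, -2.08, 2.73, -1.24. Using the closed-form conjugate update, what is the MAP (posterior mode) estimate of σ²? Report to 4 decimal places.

3.7131

With known mean μ and an Inverse-Gamma(α, β) prior on σ², the Normal likelihood is conjugate: posterior is Inv-Gamma(α + n/2, β + Σ(xᵢ−μ)²/2).
Σ(xᵢ−μ)² = (2.56)² + (-2.08)² + (2.73)² + (-1.24)² = 19.8705.
Posterior: Inv-Gamma(3.5 + 4/2, 14.2 + 19.8705/2) = Inv-Gamma(5.50, 24.13525).
Mode = β/(α+1) = 24.13525/6.50 = 3.7131.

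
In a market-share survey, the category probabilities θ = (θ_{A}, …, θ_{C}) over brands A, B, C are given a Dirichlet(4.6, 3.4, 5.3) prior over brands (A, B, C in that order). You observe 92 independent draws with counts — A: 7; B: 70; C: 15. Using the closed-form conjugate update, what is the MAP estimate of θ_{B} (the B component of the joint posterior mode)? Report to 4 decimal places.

0.7077

The Dirichlet prior is conjugate to the Multinomial likelihood: each posterior αⱼ = prior αⱼ + observed count nⱼ.
Posterior concentration: (11.6, 73.4, 20.3), total = 105.3.
Joint mode component: (α_{B}−1)/(Σα−K) = 72.4/102.3 = 0.7077.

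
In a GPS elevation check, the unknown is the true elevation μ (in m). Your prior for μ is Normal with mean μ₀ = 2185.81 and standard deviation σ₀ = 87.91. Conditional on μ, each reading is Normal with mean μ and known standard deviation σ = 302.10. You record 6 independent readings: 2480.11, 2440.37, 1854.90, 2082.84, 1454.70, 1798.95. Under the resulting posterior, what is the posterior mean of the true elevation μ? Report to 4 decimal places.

For Normal data with known variance σ², a Normal(μ₀, σ₀²) prior on μ is conjugate. Posterior precision = 1/σ₀² + n/σ²; posterior mean is the precision-weighted average of μ₀ and x̄.
Σxᵢ = 2480.11 + 2440.37 + 1854.90 + 2082.84 + 1454.70 + 1798.95 = 12111.87, so n·x̄ = 12111.87.
σ₀² = 87.91² = 7728.1681, σ² = 302.10² = 91264.41; σ² + n·σ₀² = 91264.41 + 6·7728.1681 = 137633.4186.
Posterior mean = (μ₀/σ₀² + n·x̄/σ²)/(1/σ₀² + n/σ²) = (σ²·μ₀ + σ₀²·n·x̄)/(σ² + n·σ₀²) = (91264.41·2185.81 + 7728.1681·12111.87)/137633.4186 = 293089227.387447/137633.4186 = 2129.4917.

2129.4917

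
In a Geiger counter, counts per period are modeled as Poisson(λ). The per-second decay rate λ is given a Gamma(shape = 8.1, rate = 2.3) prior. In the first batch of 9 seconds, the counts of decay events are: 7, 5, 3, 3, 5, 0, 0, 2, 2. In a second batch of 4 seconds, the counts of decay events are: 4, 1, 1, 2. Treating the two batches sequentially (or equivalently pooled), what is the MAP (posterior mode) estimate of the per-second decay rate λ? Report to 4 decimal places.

2.7516

With a Gamma(shape α, rate β) prior, the Poisson likelihood is conjugate: the posterior is Gamma(α + ΣXᵢ, β + n).
Batch 1: sum of counts S = 27 over n = 9 seconds.
After batch 1: Gamma(α+S, β+n) = Gamma(8.1+27, 2.3+9) = Gamma(35.1, 11.3).
Batch 2: sum of counts S = 8 over n = 4 seconds.
After batch 2: Gamma(α+S, β+n) = Gamma(35.1+8, 11.3+4) = Gamma(43.1, 15.3).
Mode of Gamma(α,β) for α≥1 is (α−1)/β = 42.1/15.3 = 2.7516.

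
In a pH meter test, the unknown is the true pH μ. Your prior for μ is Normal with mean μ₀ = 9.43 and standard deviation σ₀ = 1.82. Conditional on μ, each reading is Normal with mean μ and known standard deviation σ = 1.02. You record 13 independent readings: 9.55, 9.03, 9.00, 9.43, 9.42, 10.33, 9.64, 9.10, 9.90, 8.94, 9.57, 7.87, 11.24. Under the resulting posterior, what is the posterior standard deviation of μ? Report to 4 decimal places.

0.2795

For Normal data with known variance σ², a Normal(μ₀, σ₀²) prior on μ is conjugate. Posterior precision = 1/σ₀² + n/σ²; posterior mean is the precision-weighted average of μ₀ and x̄.
σ₀² = 1.82² = 3.3124, σ² = 1.02² = 1.0404; σ² + n·σ₀² = 1.0404 + 13·3.3124 = 44.1016.
Posterior precision = 1/σ₀² + n/σ² = 1/3.3124 + 13/1.0404 = (σ² + n·σ₀²)/(σ₀²σ²) = 44.1016/(3.3124·1.0404); posterior variance σₙ² = σ₀²σ²/(σ² + n·σ₀²) = 3.3124·1.0404/44.1016 = 0.078143.
Posterior SD = √σₙ² = √(3.3124·1.0404/44.1016) = 0.2795.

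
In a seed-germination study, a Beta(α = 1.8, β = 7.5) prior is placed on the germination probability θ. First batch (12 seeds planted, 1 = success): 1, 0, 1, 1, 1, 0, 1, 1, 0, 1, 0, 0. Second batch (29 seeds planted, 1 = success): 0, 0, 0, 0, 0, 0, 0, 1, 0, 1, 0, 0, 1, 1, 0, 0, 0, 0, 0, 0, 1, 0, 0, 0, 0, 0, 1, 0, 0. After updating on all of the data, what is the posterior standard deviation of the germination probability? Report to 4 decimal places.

0.0636

The Beta prior is conjugate to a Binomial/Bernoulli likelihood; the update adds successes to α and failures to β.
After batch 1: Beta(1.8+7, 7.5+5) = Beta(8.8, 12.5).
After batch 2: Beta(8.8+6, 12.5+23) = Beta(14.8, 35.5).
Var = αβ/((α+β)²(α+β+1)) = 14.8·35.5/(50.3²·51.3) = 0.00404796; SD = √0.00404796 = 0.0636.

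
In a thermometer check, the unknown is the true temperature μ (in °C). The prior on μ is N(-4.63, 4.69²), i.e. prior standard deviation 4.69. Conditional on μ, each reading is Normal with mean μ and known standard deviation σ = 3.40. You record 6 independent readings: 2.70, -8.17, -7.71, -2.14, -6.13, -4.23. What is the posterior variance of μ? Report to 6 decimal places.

For Normal data with known variance σ², a Normal(μ₀, σ₀²) prior on μ is conjugate. Posterior precision = 1/σ₀² + n/σ²; posterior mean is the precision-weighted average of μ₀ and x̄.
σ₀² = 4.69² = 21.9961, σ² = 3.40² = 11.56; σ² + n·σ₀² = 11.56 + 6·21.9961 = 143.5366.
Posterior precision = 1/σ₀² + n/σ² = 1/21.9961 + 6/11.56 = (σ² + n·σ₀²)/(σ₀²σ²) = 143.5366/(21.9961·11.56); posterior variance σₙ² = σ₀²σ²/(σ² + n·σ₀²) = 21.9961·11.56/143.5366 = 1.771499.

1.771499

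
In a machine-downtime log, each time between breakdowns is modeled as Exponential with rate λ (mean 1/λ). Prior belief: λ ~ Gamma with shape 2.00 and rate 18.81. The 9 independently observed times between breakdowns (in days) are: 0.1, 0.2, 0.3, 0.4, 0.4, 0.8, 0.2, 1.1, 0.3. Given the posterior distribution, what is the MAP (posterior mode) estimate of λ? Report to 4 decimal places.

With a Gamma(shape α, rate β) prior on the exponential rate λ, the posterior after n observations with total T = Σxᵢ is Gamma(α+n, β+T).
Sum of observations T = 3.8 days; n = 9.
Posterior: Gamma(2.00+9, 18.81+3.8) = Gamma(11.00, 22.61).
Mode = (α−1)/β = 0.4423.

0.4423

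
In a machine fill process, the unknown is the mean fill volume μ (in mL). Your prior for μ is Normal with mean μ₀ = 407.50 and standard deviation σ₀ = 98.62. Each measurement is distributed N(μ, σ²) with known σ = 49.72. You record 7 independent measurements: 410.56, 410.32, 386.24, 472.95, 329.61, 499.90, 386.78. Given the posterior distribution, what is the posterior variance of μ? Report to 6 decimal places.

For Normal data with known variance σ², a Normal(μ₀, σ₀²) prior on μ is conjugate. Posterior precision = 1/σ₀² + n/σ²; posterior mean is the precision-weighted average of μ₀ and x̄.
σ₀² = 98.62² = 9725.9044, σ² = 49.72² = 2472.0784; σ² + n·σ₀² = 2472.0784 + 7·9725.9044 = 70553.4092.
Posterior precision = 1/σ₀² + n/σ² = 1/9725.9044 + 7/2472.0784 = (σ² + n·σ₀²)/(σ₀²σ²) = 70553.4092/(9725.9044·2472.0784); posterior variance σₙ² = σ₀²σ²/(σ² + n·σ₀²) = 9725.9044·2472.0784/70553.4092 = 340.780105.

340.780105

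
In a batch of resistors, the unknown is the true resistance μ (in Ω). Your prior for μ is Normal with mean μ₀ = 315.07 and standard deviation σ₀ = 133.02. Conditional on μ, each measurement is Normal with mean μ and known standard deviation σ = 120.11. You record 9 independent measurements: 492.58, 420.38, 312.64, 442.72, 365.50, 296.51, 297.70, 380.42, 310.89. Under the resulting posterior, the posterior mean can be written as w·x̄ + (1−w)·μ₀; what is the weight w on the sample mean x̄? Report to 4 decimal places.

For Normal data with known variance σ², a Normal(μ₀, σ₀²) prior on μ is conjugate. Posterior precision = 1/σ₀² + n/σ²; posterior mean is the precision-weighted average of μ₀ and x̄.
σ₀² = 133.02² = 17694.3204, σ² = 120.11² = 14426.4121. Prior precision 1/σ₀² = 1/17694.3204; data precision n/σ² = 9/14426.4121.
w = (n/σ²)/(1/σ₀² + n/σ²) = n·σ₀²/(σ² + n·σ₀²) = 9·17694.3204/(14426.4121 + 9·17694.3204) = 159248.8836/173675.2957 = 0.9169.

0.9169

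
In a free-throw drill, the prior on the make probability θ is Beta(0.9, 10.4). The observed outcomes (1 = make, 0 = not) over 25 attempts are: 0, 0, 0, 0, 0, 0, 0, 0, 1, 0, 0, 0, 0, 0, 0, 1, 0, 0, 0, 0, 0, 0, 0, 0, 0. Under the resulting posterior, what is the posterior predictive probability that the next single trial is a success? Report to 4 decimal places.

0.0799

The Beta prior is conjugate to a Binomial/Bernoulli likelihood; the update adds successes to α and failures to β.
Posterior: Beta(α+k, β+n−k) = Beta(0.9+2, 10.4+23) = Beta(2.9, 33.4).
For a single future Bernoulli trial, P(success | data) = α/(α+β) = 0.0799.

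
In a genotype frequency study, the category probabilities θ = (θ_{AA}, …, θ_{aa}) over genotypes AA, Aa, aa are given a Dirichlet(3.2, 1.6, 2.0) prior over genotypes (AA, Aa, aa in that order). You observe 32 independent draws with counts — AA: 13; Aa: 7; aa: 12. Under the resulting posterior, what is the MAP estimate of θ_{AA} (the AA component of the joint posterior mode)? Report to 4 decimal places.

0.4246

The Dirichlet prior is conjugate to the Multinomial likelihood: each posterior αⱼ = prior αⱼ + observed count nⱼ.
Posterior concentration: (16.2, 8.6, 14.0), total = 38.8.
Joint mode component: (α_{AA}−1)/(Σα−K) = 15.2/35.8 = 0.4246.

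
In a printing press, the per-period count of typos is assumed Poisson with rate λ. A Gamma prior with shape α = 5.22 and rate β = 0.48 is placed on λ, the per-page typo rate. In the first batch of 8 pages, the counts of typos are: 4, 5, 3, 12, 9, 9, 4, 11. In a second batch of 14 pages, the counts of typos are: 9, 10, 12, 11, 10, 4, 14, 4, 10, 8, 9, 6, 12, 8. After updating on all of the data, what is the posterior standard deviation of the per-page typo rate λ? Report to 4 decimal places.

0.6119

With a Gamma(shape α, rate β) prior, the Poisson likelihood is conjugate: the posterior is Gamma(α + ΣXᵢ, β + n).
Batch 1: sum of counts S = 57 over n = 8 pages.
After batch 1: Gamma(α+S, β+n) = Gamma(5.22+57, 0.48+8) = Gamma(62.22, 8.48).
Batch 2: sum of counts S = 127 over n = 14 pages.
After batch 2: Gamma(α+S, β+n) = Gamma(62.22+127, 8.48+14) = Gamma(189.22, 22.48).
SD = √α/β = √189.22/22.48 = 0.6119.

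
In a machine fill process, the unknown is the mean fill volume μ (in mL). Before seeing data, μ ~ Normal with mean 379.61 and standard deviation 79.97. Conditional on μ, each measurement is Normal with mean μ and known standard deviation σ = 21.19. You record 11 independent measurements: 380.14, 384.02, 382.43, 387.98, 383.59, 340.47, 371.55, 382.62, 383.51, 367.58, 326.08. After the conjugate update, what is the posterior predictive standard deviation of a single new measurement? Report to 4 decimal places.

For Normal data with known variance σ², a Normal(μ₀, σ₀²) prior on μ is conjugate. Posterior precision = 1/σ₀² + n/σ²; posterior mean is the precision-weighted average of μ₀ and x̄.
σ₀² = 79.97² = 6395.2009, σ² = 21.19² = 449.0161; σ² + n·σ₀² = 449.0161 + 11·6395.2009 = 70796.226.
Posterior precision = 1/σ₀² + n/σ² = 1/6395.2009 + 11/449.0161 = (σ² + n·σ₀²)/(σ₀²σ²) = 70796.226/(6395.2009·449.0161); posterior variance σₙ² = σ₀²σ²/(σ² + n·σ₀²) = 6395.2009·449.0161/70796.226 = 40.560752.
Predictive variance for one new observation = σₙ² + σ² = 6395.2009·449.0161/70796.226 + 449.0161 = σ²·(σ₀² + 70796.226)/70796.226 = 449.0161·77191.4269/70796.226 = 489.576852; SD = √(449.0161·77191.4269/70796.226) = 22.1264.

22.1264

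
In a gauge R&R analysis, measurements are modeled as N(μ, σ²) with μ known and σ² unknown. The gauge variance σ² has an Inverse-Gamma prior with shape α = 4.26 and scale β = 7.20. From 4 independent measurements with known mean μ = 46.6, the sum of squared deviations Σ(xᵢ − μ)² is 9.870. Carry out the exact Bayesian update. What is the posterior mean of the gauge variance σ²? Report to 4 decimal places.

With known mean μ and an Inverse-Gamma(α, β) prior on σ², the Normal likelihood is conjugate: posterior is Inv-Gamma(α + n/2, β + Σ(xᵢ−μ)²/2).
Posterior: Inv-Gamma(4.26 + 4/2, 7.20 + 9.870/2) = Inv-Gamma(6.26, 12.1350).
E[σ²|data] = β/(α−1) = 12.1350/5.26 = 2.3070.

2.3070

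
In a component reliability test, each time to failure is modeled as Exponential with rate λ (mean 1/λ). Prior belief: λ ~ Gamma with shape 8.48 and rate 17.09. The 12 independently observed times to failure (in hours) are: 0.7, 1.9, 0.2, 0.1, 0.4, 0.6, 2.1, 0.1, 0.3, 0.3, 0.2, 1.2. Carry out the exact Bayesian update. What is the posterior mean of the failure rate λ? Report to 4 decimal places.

0.8130

With a Gamma(shape α, rate β) prior on the exponential rate λ, the posterior after n observations with total T = Σxᵢ is Gamma(α+n, β+T).
Sum of observations T = 8.1 hours; n = 12.
Posterior: Gamma(8.48+12, 17.09+8.1) = Gamma(20.48, 25.19).
Posterior mean of λ = α/β = 20.48/25.19 = 0.8130.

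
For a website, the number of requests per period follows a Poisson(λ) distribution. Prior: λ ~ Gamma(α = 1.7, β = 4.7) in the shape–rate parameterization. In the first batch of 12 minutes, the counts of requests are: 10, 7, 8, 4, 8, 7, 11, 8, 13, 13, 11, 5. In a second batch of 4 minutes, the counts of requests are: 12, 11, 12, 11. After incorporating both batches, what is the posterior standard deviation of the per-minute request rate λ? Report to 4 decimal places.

With a Gamma(shape α, rate β) prior, the Poisson likelihood is conjugate: the posterior is Gamma(α + ΣXᵢ, β + n).
Batch 1: sum of counts S = 105 over n = 12 minutes.
After batch 1: Gamma(α+S, β+n) = Gamma(1.7+105, 4.7+12) = Gamma(106.7, 16.7).
Batch 2: sum of counts S = 46 over n = 4 minutes.
After batch 2: Gamma(α+S, β+n) = Gamma(106.7+46, 16.7+4) = Gamma(152.7, 20.7).
SD = √α/β = √152.7/20.7 = 0.5970.

0.5970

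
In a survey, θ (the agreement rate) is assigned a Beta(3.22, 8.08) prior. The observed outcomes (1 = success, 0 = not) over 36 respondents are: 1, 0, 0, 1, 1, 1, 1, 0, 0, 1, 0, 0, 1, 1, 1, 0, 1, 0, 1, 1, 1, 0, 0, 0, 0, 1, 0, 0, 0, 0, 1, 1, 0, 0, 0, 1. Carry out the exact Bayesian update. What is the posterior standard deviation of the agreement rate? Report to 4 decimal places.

The Beta prior is conjugate to a Binomial/Bernoulli likelihood; the update adds successes to α and failures to β.
Posterior: Beta(α+k, β+n−k) = Beta(3.22+17, 8.08+19) = Beta(20.22, 27.08).
Var = αβ/((α+β)²(α+β+1)) = 20.22·27.08/(47.30²·48.30) = 0.00506711; SD = √0.00506711 = 0.0712.

0.0712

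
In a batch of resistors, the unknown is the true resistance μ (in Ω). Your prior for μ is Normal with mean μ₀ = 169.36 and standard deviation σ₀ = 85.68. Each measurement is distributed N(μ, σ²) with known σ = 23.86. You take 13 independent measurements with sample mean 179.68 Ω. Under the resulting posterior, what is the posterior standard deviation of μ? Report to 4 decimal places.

6.5979

For Normal data with known variance σ², a Normal(μ₀, σ₀²) prior on μ is conjugate. Posterior precision = 1/σ₀² + n/σ²; posterior mean is the precision-weighted average of μ₀ and x̄.
σ₀² = 85.68² = 7341.0624, σ² = 23.86² = 569.2996; σ² + n·σ₀² = 569.2996 + 13·7341.0624 = 96003.1108.
Posterior precision = 1/σ₀² + n/σ² = 1/7341.0624 + 13/569.2996 = (σ² + n·σ₀²)/(σ₀²σ²) = 96003.1108/(7341.0624·569.2996); posterior variance σₙ² = σ₀²σ²/(σ² + n·σ₀²) = 7341.0624·569.2996/96003.1108 = 43.532588.
Posterior SD = √σₙ² = √(7341.0624·569.2996/96003.1108) = 6.5979.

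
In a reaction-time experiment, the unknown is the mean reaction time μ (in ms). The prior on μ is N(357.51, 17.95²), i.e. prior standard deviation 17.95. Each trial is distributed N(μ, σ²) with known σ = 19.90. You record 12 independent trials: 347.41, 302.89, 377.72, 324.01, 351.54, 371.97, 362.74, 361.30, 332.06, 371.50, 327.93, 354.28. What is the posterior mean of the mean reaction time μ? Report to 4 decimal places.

For Normal data with known variance σ², a Normal(μ₀, σ₀²) prior on μ is conjugate. Posterior precision = 1/σ₀² + n/σ²; posterior mean is the precision-weighted average of μ₀ and x̄.
Σxᵢ = 347.41 + 302.89 + 377.72 + 324.01 + 351.54 + 371.97 + 362.74 + 361.30 + 332.06 + 371.50 + 327.93 + 354.28 = 4185.35, so n·x̄ = 4185.35.
σ₀² = 17.95² = 322.2025, σ² = 19.90² = 396.01; σ² + n·σ₀² = 396.01 + 12·322.2025 = 4262.44.
Posterior mean = (μ₀/σ₀² + n·x̄/σ²)/(1/σ₀² + n/σ²) = (σ²·μ₀ + σ₀²·n·x̄)/(σ² + n·σ₀²) = (396.01·357.51 + 322.2025·4185.35)/4262.44 = 1490107.768475/4262.44 = 349.5903.

349.5903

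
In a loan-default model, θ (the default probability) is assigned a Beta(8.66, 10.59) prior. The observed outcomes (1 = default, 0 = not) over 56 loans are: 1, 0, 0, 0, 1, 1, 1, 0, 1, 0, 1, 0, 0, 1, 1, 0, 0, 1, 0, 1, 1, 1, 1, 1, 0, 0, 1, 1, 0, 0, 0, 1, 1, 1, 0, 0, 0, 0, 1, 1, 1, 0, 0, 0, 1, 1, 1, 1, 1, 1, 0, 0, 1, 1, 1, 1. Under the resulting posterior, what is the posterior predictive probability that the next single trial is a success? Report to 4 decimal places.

0.5403

The Beta prior is conjugate to a Binomial/Bernoulli likelihood; the update adds successes to α and failures to β.
Posterior: Beta(α+k, β+n−k) = Beta(8.66+32, 10.59+24) = Beta(40.66, 34.59).
For a single future Bernoulli trial, P(success | data) = α/(α+β) = 0.5403.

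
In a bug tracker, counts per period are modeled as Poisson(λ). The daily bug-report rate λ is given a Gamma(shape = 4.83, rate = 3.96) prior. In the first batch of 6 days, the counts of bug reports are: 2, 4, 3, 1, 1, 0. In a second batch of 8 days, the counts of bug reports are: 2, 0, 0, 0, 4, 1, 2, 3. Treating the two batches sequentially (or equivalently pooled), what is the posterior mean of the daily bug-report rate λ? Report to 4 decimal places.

1.5496

With a Gamma(shape α, rate β) prior, the Poisson likelihood is conjugate: the posterior is Gamma(α + ΣXᵢ, β + n).
Batch 1: sum of counts S = 11 over n = 6 days.
After batch 1: Gamma(α+S, β+n) = Gamma(4.83+11, 3.96+6) = Gamma(15.83, 9.96).
Batch 2: sum of counts S = 12 over n = 8 days.
After batch 2: Gamma(α+S, β+n) = Gamma(15.83+12, 9.96+8) = Gamma(27.83, 17.96).
Posterior mean = α/β = 27.83/17.96 = 1.5496.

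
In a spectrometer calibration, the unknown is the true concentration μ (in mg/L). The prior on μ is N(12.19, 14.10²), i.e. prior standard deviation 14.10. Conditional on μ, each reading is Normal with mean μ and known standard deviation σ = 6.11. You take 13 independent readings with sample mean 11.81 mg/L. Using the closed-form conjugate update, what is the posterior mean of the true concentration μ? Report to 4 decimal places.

For Normal data with known variance σ², a Normal(μ₀, σ₀²) prior on μ is conjugate. Posterior precision = 1/σ₀² + n/σ²; posterior mean is the precision-weighted average of μ₀ and x̄.
n·x̄ = 13·11.81 = 153.53.
σ₀² = 14.10² = 198.81, σ² = 6.11² = 37.3321; σ² + n·σ₀² = 37.3321 + 13·198.81 = 2621.8621.
Posterior mean = (μ₀/σ₀² + n·x̄/σ²)/(1/σ₀² + n/σ²) = (σ²·μ₀ + σ₀²·n·x̄)/(σ² + n·σ₀²) = (37.3321·12.19 + 198.81·153.53)/2621.8621 = 30978.377599/2621.8621 = 11.8154.

11.8154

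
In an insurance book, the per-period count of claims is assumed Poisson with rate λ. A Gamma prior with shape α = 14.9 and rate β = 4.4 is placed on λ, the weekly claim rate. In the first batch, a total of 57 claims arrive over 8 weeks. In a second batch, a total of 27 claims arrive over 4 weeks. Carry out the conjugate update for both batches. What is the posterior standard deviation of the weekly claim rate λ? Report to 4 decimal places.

0.6064

With a Gamma(shape α, rate β) prior, the Poisson likelihood is conjugate: the posterior is Gamma(α + ΣXᵢ, β + n).
After batch 1: Gamma(α+S, β+n) = Gamma(14.9+57, 4.4+8) = Gamma(71.9, 12.4).
After batch 2: Gamma(α+S, β+n) = Gamma(71.9+27, 12.4+4) = Gamma(98.9, 16.4).
SD = √α/β = √98.9/16.4 = 0.6064.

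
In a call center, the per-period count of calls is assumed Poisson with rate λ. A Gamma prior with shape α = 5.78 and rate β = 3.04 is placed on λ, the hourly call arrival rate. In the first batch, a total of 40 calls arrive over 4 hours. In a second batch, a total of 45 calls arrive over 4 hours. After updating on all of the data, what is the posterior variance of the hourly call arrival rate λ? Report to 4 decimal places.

0.7448

With a Gamma(shape α, rate β) prior, the Poisson likelihood is conjugate: the posterior is Gamma(α + ΣXᵢ, β + n).
After batch 1: Gamma(α+S, β+n) = Gamma(5.78+40, 3.04+4) = Gamma(45.78, 7.04).
After batch 2: Gamma(α+S, β+n) = Gamma(45.78+45, 7.04+4) = Gamma(90.78, 11.04).
Var = α/β² = 90.78/11.04² = 0.7448.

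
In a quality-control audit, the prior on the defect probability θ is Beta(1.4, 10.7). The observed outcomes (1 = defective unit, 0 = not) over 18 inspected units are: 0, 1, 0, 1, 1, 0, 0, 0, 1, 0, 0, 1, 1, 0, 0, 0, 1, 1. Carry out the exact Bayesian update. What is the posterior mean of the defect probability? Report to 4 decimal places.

0.3123

The Beta prior is conjugate to a Binomial/Bernoulli likelihood; the update adds successes to α and failures to β.
Posterior: Beta(α+k, β+n−k) = Beta(1.4+8, 10.7+10) = Beta(9.4, 20.7).
Posterior mean = α/(α+β) = 9.4/30.1 = 0.3123.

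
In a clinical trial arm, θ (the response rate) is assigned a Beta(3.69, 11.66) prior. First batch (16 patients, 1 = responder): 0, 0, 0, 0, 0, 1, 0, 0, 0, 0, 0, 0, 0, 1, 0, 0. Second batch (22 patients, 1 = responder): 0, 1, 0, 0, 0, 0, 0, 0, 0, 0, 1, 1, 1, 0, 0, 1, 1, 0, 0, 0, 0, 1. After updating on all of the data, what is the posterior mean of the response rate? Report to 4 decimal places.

0.2379

The Beta prior is conjugate to a Binomial/Bernoulli likelihood; the update adds successes to α and failures to β.
After batch 1: Beta(3.69+2, 11.66+14) = Beta(5.69, 25.66).
After batch 2: Beta(5.69+7, 25.66+15) = Beta(12.69, 40.66).
Posterior mean = α/(α+β) = 12.69/53.35 = 0.2379.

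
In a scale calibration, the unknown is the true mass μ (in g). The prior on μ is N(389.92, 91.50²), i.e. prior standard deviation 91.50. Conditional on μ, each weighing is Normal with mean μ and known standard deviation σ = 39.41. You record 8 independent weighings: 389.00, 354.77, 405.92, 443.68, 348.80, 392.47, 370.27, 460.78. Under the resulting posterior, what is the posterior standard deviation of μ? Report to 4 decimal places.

13.7747

For Normal data with known variance σ², a Normal(μ₀, σ₀²) prior on μ is conjugate. Posterior precision = 1/σ₀² + n/σ²; posterior mean is the precision-weighted average of μ₀ and x̄.
σ₀² = 91.50² = 8372.25, σ² = 39.41² = 1553.1481; σ² + n·σ₀² = 1553.1481 + 8·8372.25 = 68531.1481.
Posterior precision = 1/σ₀² + n/σ² = 1/8372.25 + 8/1553.1481 = (σ² + n·σ₀²)/(σ₀²σ²) = 68531.1481/(8372.25·1553.1481); posterior variance σₙ² = σ₀²σ²/(σ² + n·σ₀²) = 8372.25·1553.1481/68531.1481 = 189.743562.
Posterior SD = √σₙ² = √(8372.25·1553.1481/68531.1481) = 13.7747.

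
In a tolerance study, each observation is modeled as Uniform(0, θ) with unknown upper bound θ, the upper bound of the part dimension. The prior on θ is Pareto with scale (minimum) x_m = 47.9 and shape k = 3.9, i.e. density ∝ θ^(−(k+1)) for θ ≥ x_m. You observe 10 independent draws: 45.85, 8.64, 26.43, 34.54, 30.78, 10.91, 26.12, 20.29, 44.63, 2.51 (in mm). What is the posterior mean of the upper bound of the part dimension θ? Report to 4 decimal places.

51.6132

A Pareto(scale x_m, shape k) prior on the upper bound θ of Uniform(0, θ) is conjugate: posterior is Pareto(max(x_m, max xᵢ), k + n).
Sample maximum = 45.85; prior scale x_m = 47.9 → posterior scale = max = 47.90.
Posterior shape = 3.9 + 10 = 13.9.
E[θ|data] = k·x_m/(k−1) = 13.9·47.90/12.9 = 51.6132.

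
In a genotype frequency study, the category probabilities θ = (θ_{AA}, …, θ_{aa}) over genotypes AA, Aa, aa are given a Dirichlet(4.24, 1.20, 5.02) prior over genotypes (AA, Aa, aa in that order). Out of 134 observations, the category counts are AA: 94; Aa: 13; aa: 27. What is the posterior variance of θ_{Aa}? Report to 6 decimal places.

The Dirichlet prior is conjugate to the Multinomial likelihood: each posterior αⱼ = prior αⱼ + observed count nⱼ.
Posterior concentration: (98.24, 14.20, 32.02), total = 144.46.
Var[θ_j] = α_j(Σα−α_j)/((Σα)²(Σα+1)) = 14.20·130.26/(144.46²·145.46) = 0.000609.

0.000609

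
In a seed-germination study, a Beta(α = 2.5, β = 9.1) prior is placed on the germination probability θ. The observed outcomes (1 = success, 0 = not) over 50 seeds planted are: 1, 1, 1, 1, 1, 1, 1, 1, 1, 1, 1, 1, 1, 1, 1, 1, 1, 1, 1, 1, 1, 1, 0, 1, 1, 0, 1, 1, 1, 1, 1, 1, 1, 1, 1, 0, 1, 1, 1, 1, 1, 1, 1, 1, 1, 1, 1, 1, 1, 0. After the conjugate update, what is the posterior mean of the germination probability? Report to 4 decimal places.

The Beta prior is conjugate to a Binomial/Bernoulli likelihood; the update adds successes to α and failures to β.
Posterior: Beta(α+k, β+n−k) = Beta(2.5+46, 9.1+4) = Beta(48.5, 13.1).
Posterior mean = α/(α+β) = 48.5/61.6 = 0.7873.

0.7873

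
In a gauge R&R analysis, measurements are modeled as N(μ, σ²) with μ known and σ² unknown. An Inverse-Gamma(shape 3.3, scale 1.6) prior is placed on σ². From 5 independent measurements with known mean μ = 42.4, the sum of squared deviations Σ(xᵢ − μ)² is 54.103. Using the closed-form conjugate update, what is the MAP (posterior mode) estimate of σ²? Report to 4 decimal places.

4.2135

With known mean μ and an Inverse-Gamma(α, β) prior on σ², the Normal likelihood is conjugate: posterior is Inv-Gamma(α + n/2, β + Σ(xᵢ−μ)²/2).
Posterior: Inv-Gamma(3.3 + 5/2, 1.6 + 54.103/2) = Inv-Gamma(5.80, 28.6515).
Mode = β/(α+1) = 28.6515/6.80 = 4.2135.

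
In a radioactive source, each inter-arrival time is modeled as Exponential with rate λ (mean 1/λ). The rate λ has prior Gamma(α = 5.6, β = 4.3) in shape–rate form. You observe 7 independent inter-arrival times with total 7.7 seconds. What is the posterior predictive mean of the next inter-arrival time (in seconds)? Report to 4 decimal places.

With a Gamma(shape α, rate β) prior on the exponential rate λ, the posterior after n observations with total T = Σxᵢ is Gamma(α+n, β+T).
Posterior: Gamma(5.6+7, 4.3+7.7) = Gamma(12.6, 12.0).
The predictive distribution for the next observation is Lomax; its mean is β/(α−1) = 12.0/11.6 = 1.0345.

1.0345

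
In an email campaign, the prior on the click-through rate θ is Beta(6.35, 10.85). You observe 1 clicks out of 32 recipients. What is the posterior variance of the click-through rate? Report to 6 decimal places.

The Beta prior is conjugate to a Binomial/Bernoulli likelihood; the update adds successes to α and failures to β.
Posterior: Beta(α+k, β+n−k) = Beta(6.35+1, 10.85+31) = Beta(7.35, 41.85).
Var = αβ/((α+β)²(α+β+1)) = 7.35·41.85/(49.20²·50.20) = 0.002531.

0.002531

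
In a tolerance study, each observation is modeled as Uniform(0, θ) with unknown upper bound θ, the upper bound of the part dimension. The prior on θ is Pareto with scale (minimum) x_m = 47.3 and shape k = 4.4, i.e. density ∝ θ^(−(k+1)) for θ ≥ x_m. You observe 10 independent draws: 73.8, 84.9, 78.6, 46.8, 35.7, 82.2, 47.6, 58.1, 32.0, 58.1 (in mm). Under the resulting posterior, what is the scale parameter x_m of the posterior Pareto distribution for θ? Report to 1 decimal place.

A Pareto(scale x_m, shape k) prior on the upper bound θ of Uniform(0, θ) is conjugate: posterior is Pareto(max(x_m, max xᵢ), k + n).
Sample maximum = 84.9; prior scale x_m = 47.3 → posterior scale = max = 84.9.
Posterior shape = 4.4 + 10 = 14.4.
Posterior scale x_m = 84.9.

84.9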